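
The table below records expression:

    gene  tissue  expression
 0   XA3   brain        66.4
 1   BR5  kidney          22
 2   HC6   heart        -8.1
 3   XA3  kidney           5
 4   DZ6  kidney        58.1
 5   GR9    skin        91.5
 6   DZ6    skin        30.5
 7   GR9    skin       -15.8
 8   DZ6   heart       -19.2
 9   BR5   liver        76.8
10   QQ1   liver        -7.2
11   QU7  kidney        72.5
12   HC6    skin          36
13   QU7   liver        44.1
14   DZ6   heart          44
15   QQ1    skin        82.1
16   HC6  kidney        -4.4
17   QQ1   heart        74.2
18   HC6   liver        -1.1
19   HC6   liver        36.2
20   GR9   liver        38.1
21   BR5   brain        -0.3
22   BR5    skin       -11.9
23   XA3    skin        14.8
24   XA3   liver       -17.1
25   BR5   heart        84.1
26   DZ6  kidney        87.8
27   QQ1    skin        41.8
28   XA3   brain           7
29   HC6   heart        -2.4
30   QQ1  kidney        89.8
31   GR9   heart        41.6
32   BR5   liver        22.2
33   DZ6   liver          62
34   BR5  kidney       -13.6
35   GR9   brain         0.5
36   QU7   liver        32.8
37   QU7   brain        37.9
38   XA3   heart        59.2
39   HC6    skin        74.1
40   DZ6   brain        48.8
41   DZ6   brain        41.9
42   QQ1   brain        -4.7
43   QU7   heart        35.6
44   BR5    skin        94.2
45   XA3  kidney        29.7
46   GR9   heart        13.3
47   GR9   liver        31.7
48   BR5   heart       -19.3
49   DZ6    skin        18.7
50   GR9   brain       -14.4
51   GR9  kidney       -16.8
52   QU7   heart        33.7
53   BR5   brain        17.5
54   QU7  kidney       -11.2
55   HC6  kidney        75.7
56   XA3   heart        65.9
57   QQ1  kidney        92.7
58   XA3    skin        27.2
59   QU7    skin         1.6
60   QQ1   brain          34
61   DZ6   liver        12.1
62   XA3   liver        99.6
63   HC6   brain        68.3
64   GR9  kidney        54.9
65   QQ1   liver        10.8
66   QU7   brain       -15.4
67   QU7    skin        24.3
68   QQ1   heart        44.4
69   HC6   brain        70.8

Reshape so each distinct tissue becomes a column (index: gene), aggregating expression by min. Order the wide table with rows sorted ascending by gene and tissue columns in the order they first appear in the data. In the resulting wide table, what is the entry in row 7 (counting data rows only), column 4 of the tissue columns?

14.8

With rows sorted ascending by gene, row 7 is gene=XA3. tissue columns in first-appearance order: brain, kidney, heart, skin, liver; column 4 is skin.
Long rows with gene=XA3, tissue=skin: min(14.8, 27.2) = 14.8.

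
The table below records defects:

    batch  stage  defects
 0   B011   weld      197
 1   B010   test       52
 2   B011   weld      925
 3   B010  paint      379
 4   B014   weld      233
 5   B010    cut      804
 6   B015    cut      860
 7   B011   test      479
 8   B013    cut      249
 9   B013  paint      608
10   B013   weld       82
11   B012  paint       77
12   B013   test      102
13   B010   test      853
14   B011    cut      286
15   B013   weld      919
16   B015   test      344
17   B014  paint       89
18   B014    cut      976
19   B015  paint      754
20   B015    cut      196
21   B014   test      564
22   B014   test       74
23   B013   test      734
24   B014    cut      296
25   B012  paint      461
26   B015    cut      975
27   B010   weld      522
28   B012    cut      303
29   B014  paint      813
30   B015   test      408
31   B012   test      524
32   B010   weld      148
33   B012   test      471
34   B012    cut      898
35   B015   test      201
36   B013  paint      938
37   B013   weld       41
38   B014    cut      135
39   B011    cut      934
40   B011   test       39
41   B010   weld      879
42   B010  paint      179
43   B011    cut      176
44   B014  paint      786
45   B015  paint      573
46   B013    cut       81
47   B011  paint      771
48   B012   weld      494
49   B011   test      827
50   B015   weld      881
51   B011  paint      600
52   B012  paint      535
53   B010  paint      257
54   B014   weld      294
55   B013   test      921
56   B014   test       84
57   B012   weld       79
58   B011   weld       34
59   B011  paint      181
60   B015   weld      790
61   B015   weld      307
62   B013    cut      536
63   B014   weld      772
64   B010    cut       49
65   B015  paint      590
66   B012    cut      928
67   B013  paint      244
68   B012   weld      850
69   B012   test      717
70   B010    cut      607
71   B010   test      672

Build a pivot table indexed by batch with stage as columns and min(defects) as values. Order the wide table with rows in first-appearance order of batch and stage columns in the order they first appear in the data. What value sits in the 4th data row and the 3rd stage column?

With rows in first-appearance order of batch, row 4 is batch=B015. stage columns in first-appearance order: weld, test, paint, cut; column 3 is paint.
Long rows with batch=B015, stage=paint: min(754, 573, 590) = 573.

573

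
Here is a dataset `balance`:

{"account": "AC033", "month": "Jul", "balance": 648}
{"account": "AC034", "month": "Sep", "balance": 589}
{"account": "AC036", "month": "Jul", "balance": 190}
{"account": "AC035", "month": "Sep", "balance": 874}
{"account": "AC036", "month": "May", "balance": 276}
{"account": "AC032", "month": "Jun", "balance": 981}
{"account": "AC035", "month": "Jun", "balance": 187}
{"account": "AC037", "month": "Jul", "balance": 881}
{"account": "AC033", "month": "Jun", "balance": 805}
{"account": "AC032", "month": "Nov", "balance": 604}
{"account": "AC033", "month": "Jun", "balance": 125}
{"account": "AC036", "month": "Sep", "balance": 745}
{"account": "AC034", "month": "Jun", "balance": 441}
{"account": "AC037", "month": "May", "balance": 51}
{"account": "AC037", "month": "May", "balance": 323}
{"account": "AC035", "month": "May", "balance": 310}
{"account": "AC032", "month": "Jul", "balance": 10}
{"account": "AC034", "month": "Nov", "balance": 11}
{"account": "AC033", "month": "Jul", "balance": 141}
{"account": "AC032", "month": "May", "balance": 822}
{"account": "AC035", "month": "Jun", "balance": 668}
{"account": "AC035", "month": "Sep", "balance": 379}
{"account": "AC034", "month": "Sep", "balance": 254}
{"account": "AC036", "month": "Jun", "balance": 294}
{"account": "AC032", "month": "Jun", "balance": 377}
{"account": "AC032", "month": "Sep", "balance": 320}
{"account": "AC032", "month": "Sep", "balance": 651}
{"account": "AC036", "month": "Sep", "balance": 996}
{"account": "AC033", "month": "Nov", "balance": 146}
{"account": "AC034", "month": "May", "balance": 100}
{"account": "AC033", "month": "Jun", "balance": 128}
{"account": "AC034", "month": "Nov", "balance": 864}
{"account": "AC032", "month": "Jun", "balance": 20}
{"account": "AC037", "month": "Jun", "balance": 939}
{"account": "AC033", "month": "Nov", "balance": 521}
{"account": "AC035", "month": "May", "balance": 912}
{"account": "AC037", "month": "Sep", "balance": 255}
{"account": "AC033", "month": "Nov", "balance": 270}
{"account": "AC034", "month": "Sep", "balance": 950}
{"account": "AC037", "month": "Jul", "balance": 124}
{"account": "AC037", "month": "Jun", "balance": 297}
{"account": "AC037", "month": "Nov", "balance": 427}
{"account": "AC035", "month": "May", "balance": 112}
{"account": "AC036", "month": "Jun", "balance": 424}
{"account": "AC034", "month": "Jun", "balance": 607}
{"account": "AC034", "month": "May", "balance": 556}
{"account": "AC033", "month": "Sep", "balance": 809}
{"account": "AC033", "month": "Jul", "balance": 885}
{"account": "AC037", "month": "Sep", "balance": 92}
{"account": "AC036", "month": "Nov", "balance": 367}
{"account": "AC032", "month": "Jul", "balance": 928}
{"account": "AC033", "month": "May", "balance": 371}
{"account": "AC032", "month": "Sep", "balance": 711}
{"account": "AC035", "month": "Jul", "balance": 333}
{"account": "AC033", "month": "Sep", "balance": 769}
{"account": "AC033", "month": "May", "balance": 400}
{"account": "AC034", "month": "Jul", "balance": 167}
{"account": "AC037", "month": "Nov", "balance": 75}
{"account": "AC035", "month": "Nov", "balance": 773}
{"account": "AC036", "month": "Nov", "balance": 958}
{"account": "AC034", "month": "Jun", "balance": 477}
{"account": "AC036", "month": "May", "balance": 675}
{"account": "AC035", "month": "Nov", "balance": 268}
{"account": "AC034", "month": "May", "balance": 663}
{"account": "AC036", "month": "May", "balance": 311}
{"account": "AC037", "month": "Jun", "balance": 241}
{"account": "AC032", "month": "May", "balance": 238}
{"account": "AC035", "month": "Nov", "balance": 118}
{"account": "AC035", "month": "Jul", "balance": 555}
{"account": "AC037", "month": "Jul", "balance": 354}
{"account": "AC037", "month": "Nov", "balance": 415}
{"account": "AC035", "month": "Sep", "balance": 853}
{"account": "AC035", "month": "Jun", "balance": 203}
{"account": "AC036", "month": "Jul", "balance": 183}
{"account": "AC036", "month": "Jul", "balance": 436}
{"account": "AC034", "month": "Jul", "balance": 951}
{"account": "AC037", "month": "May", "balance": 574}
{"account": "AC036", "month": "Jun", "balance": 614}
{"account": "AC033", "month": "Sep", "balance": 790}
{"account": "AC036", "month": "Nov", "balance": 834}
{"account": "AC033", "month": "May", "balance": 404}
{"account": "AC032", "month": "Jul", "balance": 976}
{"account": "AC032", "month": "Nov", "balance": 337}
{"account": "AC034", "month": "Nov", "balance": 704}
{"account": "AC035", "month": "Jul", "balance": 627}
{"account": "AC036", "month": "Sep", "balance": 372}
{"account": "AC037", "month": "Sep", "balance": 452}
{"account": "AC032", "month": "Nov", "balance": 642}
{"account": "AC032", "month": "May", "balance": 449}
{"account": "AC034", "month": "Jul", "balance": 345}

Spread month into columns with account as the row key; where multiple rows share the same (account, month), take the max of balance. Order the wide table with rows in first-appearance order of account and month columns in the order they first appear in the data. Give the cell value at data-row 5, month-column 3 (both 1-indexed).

With rows in first-appearance order of account, row 5 is account=AC032. month columns in first-appearance order: Jul, Sep, May, Jun, Nov; column 3 is May.
Long rows with account=AC032, month=May: max(822, 238, 449) = 822.

822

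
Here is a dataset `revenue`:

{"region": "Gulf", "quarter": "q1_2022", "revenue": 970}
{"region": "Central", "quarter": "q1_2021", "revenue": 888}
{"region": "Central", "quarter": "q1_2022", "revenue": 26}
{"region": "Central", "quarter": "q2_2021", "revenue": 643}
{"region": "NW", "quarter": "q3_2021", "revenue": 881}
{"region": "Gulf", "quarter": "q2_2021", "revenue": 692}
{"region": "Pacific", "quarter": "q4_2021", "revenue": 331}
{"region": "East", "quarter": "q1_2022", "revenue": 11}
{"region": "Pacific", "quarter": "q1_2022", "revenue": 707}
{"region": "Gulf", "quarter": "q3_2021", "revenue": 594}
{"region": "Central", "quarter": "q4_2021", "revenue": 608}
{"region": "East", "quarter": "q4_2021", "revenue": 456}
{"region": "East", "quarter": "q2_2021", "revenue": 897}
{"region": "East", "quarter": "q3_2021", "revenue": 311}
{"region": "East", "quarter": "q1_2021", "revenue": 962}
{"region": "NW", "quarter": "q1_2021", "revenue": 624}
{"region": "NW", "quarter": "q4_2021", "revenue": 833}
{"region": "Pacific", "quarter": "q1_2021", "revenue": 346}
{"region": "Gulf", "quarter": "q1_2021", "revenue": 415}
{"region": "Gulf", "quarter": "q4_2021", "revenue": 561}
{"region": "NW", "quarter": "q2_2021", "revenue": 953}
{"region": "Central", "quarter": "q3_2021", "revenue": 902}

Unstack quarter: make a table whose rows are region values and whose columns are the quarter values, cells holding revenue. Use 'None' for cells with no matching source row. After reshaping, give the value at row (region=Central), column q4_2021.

The long row with region=Central, quarter=q4_2021 has revenue=608.

608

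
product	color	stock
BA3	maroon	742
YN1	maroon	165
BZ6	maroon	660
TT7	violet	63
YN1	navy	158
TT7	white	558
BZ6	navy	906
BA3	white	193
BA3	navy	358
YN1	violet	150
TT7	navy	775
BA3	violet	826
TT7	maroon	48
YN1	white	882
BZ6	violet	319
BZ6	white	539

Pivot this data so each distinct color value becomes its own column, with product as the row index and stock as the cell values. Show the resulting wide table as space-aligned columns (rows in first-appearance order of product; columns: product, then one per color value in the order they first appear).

product  maroon  violet  navy  white
BA3      742     826     358   193  
YN1      165     150     158   882  
BZ6      660     319     906   539  
TT7      48      63      775   558  

Columns: product plus the 4 distinct color values (maroon, violet, navy, white).
For example, row BA3 column maroon takes stock=742 from the long row (BA3, maroon).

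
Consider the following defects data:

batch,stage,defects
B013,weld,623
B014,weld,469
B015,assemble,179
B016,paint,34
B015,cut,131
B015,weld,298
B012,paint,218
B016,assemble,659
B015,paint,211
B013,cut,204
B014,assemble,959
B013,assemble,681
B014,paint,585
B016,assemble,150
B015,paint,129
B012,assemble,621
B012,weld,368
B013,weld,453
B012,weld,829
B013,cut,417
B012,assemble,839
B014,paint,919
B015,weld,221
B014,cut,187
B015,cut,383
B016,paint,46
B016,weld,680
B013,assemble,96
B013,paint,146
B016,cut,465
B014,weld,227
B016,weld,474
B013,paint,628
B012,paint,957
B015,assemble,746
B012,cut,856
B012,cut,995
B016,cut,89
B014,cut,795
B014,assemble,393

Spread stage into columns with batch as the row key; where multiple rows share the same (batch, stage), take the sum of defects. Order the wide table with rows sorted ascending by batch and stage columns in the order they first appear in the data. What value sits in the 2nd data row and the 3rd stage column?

With rows sorted ascending by batch, row 2 is batch=B013. stage columns in first-appearance order: weld, assemble, paint, cut; column 3 is paint.
Long rows with batch=B013, stage=paint: 146 + 628 = 774.

774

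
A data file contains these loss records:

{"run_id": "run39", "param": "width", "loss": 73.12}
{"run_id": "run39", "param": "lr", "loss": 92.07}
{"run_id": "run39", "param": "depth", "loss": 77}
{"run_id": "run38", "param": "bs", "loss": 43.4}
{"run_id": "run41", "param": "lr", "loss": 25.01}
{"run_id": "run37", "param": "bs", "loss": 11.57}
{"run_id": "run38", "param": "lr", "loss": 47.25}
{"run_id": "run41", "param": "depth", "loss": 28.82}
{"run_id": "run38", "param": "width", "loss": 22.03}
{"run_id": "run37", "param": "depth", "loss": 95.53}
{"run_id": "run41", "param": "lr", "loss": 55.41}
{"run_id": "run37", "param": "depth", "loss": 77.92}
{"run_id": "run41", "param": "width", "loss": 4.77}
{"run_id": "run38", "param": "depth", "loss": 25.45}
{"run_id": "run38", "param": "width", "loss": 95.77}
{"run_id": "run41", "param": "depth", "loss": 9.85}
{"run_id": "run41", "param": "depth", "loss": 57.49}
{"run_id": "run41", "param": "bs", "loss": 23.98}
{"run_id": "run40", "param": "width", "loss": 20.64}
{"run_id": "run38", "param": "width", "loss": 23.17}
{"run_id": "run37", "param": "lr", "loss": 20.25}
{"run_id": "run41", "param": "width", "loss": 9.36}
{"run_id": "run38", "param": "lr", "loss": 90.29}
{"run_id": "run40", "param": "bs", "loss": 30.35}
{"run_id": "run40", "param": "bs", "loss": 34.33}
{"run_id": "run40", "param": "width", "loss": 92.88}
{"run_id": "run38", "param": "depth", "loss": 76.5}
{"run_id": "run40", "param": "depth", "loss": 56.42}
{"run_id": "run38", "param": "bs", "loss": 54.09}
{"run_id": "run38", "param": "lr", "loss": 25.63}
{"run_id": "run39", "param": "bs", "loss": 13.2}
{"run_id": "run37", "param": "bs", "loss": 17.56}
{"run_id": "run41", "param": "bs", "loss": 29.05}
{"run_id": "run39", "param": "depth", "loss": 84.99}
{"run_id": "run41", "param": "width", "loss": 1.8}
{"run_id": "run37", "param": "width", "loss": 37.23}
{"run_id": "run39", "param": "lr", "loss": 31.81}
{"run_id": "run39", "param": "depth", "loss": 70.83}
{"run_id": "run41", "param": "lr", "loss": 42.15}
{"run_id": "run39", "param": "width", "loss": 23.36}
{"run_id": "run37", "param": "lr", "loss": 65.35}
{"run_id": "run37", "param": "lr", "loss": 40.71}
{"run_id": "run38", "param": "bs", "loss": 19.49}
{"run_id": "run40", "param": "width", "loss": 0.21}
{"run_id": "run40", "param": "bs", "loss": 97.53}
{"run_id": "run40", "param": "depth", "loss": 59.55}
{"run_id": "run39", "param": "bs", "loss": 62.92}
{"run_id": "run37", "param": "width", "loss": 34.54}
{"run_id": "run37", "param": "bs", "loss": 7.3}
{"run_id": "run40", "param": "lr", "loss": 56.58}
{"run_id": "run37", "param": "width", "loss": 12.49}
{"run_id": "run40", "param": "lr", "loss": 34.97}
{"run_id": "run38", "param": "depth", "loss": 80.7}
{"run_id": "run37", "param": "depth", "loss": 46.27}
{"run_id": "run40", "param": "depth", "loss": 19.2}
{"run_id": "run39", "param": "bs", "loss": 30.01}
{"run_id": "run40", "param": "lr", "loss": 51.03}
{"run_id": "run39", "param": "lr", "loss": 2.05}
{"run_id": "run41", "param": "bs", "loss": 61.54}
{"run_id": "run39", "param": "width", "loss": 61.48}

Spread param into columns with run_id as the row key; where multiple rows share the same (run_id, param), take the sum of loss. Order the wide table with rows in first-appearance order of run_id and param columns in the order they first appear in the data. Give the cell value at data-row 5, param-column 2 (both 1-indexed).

142.58

With rows in first-appearance order of run_id, row 5 is run_id=run40. param columns in first-appearance order: width, lr, depth, bs; column 2 is lr.
Long rows with run_id=run40, param=lr: 56.58 + 34.97 + 51.03 = 142.58.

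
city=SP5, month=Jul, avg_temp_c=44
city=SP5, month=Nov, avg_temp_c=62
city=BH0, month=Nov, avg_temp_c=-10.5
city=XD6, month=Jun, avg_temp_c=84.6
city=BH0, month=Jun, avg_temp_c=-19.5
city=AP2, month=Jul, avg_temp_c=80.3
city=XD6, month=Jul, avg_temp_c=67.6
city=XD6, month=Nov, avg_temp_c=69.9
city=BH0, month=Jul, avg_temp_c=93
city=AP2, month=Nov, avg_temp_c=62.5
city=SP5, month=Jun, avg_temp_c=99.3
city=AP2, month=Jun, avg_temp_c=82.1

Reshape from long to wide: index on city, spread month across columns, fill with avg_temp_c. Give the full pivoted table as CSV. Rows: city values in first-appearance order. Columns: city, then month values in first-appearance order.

city,Jul,Nov,Jun
SP5,44,62,99.3
BH0,93,-10.5,-19.5
XD6,67.6,69.9,84.6
AP2,80.3,62.5,82.1

Columns: city plus the 3 distinct month values (Jul, Nov, Jun).
For example, row SP5 column Jul takes avg_temp_c=44 from the long row (SP5, Jul).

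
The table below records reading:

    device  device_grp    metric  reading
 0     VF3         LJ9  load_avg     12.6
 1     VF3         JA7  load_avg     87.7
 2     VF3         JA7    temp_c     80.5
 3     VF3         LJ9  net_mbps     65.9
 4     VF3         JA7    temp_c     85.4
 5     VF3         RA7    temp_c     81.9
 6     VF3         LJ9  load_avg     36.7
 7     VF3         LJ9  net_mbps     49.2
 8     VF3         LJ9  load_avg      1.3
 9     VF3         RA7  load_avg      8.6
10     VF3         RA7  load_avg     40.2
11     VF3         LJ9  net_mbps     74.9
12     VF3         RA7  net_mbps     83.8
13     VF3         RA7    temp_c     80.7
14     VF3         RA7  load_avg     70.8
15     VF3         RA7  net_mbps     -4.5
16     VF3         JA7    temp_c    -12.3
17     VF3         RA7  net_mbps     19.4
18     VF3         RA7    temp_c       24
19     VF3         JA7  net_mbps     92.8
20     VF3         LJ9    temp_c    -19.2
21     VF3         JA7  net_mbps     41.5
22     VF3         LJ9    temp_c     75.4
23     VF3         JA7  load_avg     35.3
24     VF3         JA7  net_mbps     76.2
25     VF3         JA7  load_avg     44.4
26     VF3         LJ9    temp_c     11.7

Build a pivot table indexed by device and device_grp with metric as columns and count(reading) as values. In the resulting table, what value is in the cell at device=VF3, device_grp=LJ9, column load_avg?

3

Rows with device=VF3, device_grp=LJ9 and metric=load_avg: reading values are 12.6, 36.7, 1.3.
3 rows match — count = 3.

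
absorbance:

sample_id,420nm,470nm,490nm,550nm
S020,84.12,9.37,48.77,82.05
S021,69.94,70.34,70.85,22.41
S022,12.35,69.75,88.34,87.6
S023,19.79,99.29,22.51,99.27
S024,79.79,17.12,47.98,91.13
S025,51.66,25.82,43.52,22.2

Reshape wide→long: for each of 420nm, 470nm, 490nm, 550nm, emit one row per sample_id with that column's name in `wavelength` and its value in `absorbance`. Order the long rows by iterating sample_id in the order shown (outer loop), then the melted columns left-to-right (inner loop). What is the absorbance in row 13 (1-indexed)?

19.79

24 rows total (6 × 4). Row 13: index ⌊(13-1)/4⌋ = 3 into sample_id → S023; (13-1) mod 4 = 0 into the melted columns → 420nm.
So row 13 is (S023, 420nm, 19.79); absorbance = 19.79.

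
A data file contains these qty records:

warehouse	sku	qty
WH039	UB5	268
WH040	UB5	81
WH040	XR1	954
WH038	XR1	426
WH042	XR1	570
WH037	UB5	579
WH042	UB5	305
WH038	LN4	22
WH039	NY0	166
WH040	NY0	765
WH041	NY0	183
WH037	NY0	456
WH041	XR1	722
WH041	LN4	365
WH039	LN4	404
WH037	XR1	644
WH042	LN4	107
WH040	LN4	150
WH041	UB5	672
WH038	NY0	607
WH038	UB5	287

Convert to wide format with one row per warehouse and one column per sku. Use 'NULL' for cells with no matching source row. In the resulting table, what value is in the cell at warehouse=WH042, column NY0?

NULL

No long-format row has warehouse=WH042 and sku=NY0, so the cell is NULL.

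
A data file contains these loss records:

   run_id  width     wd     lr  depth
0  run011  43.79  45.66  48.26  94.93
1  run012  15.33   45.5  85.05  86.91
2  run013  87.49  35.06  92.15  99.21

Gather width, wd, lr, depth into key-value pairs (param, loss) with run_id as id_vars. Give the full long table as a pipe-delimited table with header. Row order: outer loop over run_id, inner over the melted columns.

| run_id | param | loss |
| run011 | width | 43.79 |
| run011 | wd | 45.66 |
| run011 | lr | 48.26 |
| run011 | depth | 94.93 |
| run012 | width | 15.33 |
| run012 | wd | 45.5 |
| run012 | lr | 85.05 |
| run012 | depth | 86.91 |
| run013 | width | 87.49 |
| run013 | wd | 35.06 |
| run013 | lr | 92.15 |
| run013 | depth | 99.21 |

Each (run_id, column) pair becomes one row: 3 × 4 = 12 rows.
For example, (run011, width) → loss=43.79.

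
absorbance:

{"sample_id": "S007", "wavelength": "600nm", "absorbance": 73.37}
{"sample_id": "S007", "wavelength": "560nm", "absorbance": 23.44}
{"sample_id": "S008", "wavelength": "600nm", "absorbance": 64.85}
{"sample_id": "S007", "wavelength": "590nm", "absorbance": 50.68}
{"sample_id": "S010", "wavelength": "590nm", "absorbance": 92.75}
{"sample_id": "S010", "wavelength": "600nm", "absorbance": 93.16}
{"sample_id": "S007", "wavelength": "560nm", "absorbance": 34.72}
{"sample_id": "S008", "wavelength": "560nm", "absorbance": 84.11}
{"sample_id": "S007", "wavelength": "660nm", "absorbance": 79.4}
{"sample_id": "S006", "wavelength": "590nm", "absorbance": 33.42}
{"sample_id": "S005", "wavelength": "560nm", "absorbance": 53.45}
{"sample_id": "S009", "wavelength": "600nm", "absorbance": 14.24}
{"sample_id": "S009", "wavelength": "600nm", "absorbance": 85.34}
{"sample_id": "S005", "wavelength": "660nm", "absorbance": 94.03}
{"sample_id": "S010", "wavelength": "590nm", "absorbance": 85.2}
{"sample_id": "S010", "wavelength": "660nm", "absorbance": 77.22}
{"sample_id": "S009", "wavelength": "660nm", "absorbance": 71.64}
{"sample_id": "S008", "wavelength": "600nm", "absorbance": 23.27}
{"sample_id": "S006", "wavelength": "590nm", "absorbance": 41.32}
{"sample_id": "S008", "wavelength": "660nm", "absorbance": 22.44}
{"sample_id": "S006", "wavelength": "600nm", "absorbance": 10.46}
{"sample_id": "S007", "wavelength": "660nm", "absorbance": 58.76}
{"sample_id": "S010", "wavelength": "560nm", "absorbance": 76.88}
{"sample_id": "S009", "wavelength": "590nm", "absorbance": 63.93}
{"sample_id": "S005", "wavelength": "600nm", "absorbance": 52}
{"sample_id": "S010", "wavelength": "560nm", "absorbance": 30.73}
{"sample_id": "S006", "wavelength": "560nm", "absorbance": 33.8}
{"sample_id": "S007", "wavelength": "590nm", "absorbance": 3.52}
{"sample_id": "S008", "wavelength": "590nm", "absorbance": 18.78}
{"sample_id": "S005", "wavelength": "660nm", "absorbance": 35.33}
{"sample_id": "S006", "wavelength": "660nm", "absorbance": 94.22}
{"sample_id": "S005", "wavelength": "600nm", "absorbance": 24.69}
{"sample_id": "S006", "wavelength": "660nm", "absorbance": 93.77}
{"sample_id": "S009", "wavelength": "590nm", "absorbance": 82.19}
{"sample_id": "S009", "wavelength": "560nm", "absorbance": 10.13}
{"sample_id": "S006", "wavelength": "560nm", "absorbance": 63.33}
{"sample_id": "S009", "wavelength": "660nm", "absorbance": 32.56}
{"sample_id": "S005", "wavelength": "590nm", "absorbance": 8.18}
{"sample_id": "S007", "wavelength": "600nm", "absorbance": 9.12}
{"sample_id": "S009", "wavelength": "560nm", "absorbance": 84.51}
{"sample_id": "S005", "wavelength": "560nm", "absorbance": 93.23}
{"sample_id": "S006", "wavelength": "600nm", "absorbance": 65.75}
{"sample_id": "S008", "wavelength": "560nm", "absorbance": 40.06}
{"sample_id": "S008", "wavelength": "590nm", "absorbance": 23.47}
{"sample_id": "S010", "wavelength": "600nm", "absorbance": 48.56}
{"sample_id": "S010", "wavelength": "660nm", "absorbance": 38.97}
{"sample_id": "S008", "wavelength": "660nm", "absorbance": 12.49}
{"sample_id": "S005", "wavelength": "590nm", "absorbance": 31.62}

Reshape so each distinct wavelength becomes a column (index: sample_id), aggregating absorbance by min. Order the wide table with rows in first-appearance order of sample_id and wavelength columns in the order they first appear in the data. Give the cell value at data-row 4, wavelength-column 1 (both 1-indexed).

10.46

With rows in first-appearance order of sample_id, row 4 is sample_id=S006. wavelength columns in first-appearance order: 600nm, 560nm, 590nm, 660nm; column 1 is 600nm.
Long rows with sample_id=S006, wavelength=600nm: min(10.46, 65.75) = 10.46.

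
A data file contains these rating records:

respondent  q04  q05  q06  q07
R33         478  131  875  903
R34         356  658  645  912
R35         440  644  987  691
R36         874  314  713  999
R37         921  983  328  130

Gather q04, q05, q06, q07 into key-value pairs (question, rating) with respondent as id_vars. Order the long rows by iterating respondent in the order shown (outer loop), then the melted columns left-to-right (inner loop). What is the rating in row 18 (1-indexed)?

20 rows total (5 × 4). Row 18: index ⌊(18-1)/4⌋ = 4 into respondent → R37; (18-1) mod 4 = 1 into the melted columns → q05.
So row 18 is (R37, q05, 983); rating = 983.

983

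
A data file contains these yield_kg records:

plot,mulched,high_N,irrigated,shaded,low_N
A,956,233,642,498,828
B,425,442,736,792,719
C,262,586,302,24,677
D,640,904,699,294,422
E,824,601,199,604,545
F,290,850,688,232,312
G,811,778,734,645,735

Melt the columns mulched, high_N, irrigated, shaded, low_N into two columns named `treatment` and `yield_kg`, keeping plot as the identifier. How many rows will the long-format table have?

7 plot values × 5 melted columns = 35 rows.

35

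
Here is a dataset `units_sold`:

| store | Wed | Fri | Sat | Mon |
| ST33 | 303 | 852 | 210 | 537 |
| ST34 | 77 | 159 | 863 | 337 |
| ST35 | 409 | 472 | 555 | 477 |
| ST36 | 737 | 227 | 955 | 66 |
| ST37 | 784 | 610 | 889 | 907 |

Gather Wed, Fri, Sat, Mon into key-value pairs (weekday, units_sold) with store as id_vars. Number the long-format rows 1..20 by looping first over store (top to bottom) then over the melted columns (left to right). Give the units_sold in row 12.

477

20 rows total (5 × 4). Row 12: index ⌊(12-1)/4⌋ = 2 into store → ST35; (12-1) mod 4 = 3 into the melted columns → Mon.
So row 12 is (ST35, Mon, 477); units_sold = 477.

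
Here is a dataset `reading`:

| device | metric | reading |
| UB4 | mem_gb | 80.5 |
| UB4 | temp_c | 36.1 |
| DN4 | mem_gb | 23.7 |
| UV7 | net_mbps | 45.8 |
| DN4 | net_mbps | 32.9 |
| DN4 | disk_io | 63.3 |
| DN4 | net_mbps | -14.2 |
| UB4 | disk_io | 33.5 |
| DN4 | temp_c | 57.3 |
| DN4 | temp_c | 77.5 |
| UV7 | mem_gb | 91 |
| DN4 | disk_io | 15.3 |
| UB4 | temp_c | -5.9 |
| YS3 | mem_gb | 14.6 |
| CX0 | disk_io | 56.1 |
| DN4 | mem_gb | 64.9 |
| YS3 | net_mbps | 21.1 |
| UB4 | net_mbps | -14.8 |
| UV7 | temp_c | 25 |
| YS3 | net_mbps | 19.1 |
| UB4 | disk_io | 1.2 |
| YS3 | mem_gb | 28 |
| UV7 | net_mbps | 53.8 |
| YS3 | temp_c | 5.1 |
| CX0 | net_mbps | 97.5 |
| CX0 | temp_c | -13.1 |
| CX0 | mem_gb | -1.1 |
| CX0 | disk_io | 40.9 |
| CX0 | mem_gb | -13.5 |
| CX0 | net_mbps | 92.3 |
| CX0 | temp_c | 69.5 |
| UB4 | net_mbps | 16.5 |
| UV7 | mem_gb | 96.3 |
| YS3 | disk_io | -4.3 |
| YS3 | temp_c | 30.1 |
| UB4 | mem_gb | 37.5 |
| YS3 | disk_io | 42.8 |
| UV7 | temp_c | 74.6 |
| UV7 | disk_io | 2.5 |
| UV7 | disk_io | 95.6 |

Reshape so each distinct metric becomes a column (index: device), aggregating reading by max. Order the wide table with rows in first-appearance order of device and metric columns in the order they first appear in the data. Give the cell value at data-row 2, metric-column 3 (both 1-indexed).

32.9

With rows in first-appearance order of device, row 2 is device=DN4. metric columns in first-appearance order: mem_gb, temp_c, net_mbps, disk_io; column 3 is net_mbps.
Long rows with device=DN4, metric=net_mbps: max(32.9, -14.2) = 32.9.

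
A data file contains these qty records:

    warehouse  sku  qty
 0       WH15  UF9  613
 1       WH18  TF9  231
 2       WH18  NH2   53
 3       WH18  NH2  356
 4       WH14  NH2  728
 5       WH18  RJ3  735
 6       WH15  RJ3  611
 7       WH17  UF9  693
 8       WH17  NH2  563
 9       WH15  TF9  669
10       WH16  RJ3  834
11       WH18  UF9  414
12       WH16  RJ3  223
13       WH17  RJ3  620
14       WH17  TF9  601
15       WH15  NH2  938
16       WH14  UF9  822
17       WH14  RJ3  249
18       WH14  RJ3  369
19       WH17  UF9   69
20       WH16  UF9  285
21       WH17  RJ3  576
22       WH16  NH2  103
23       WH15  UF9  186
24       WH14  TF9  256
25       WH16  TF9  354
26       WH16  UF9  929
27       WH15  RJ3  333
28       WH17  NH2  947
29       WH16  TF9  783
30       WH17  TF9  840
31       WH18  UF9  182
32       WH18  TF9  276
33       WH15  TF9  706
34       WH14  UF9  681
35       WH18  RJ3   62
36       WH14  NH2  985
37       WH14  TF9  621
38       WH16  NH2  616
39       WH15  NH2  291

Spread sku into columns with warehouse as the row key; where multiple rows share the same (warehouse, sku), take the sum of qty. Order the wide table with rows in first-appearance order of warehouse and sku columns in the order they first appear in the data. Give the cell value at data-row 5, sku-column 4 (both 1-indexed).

With rows in first-appearance order of warehouse, row 5 is warehouse=WH16. sku columns in first-appearance order: UF9, TF9, NH2, RJ3; column 4 is RJ3.
Long rows with warehouse=WH16, sku=RJ3: 834 + 223 = 1057.

1057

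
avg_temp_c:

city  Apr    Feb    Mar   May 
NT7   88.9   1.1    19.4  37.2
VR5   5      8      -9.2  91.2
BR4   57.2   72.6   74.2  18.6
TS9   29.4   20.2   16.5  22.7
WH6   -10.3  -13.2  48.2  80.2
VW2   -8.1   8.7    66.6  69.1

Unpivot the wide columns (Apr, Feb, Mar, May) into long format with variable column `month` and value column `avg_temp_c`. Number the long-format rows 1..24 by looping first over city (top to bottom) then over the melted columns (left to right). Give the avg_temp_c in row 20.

80.2

24 rows total (6 × 4). Row 20: index ⌊(20-1)/4⌋ = 4 into city → WH6; (20-1) mod 4 = 3 into the melted columns → May.
So row 20 is (WH6, May, 80.2); avg_temp_c = 80.2.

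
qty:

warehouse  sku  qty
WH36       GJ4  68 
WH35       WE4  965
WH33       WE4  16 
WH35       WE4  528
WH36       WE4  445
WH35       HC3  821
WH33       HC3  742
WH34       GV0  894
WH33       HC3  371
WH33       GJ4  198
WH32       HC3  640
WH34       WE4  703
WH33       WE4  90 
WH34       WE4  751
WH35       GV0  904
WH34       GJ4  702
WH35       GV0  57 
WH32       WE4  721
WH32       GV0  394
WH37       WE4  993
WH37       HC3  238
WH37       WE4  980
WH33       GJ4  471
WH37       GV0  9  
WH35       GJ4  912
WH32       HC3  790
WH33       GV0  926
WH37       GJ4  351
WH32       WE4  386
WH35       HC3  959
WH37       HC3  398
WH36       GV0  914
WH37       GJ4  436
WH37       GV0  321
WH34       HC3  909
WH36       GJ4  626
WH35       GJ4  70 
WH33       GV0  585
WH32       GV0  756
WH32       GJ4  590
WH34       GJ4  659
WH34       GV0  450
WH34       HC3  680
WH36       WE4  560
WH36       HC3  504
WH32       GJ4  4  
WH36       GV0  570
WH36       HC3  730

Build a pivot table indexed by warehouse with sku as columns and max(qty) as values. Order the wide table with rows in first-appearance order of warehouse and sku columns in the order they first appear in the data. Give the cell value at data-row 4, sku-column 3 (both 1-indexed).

909

With rows in first-appearance order of warehouse, row 4 is warehouse=WH34. sku columns in first-appearance order: GJ4, WE4, HC3, GV0; column 3 is HC3.
Long rows with warehouse=WH34, sku=HC3: max(909, 680) = 909.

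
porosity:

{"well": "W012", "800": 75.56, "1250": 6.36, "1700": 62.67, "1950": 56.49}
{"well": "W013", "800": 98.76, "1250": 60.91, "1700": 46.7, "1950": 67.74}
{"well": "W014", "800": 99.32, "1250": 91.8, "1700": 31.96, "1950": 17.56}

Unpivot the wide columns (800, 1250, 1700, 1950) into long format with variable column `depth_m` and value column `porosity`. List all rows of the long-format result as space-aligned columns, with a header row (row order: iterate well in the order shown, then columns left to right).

Each (well, column) pair becomes one row: 3 × 4 = 12 rows.
For example, (W012, 800) → porosity=75.56.

well  depth_m  porosity
W012  800      75.56   
W012  1250     6.36    
W012  1700     62.67   
W012  1950     56.49   
W013  800      98.76   
W013  1250     60.91   
W013  1700     46.7    
W013  1950     67.74   
W014  800      99.32   
W014  1250     91.8    
W014  1700     31.96   
W014  1950     17.56   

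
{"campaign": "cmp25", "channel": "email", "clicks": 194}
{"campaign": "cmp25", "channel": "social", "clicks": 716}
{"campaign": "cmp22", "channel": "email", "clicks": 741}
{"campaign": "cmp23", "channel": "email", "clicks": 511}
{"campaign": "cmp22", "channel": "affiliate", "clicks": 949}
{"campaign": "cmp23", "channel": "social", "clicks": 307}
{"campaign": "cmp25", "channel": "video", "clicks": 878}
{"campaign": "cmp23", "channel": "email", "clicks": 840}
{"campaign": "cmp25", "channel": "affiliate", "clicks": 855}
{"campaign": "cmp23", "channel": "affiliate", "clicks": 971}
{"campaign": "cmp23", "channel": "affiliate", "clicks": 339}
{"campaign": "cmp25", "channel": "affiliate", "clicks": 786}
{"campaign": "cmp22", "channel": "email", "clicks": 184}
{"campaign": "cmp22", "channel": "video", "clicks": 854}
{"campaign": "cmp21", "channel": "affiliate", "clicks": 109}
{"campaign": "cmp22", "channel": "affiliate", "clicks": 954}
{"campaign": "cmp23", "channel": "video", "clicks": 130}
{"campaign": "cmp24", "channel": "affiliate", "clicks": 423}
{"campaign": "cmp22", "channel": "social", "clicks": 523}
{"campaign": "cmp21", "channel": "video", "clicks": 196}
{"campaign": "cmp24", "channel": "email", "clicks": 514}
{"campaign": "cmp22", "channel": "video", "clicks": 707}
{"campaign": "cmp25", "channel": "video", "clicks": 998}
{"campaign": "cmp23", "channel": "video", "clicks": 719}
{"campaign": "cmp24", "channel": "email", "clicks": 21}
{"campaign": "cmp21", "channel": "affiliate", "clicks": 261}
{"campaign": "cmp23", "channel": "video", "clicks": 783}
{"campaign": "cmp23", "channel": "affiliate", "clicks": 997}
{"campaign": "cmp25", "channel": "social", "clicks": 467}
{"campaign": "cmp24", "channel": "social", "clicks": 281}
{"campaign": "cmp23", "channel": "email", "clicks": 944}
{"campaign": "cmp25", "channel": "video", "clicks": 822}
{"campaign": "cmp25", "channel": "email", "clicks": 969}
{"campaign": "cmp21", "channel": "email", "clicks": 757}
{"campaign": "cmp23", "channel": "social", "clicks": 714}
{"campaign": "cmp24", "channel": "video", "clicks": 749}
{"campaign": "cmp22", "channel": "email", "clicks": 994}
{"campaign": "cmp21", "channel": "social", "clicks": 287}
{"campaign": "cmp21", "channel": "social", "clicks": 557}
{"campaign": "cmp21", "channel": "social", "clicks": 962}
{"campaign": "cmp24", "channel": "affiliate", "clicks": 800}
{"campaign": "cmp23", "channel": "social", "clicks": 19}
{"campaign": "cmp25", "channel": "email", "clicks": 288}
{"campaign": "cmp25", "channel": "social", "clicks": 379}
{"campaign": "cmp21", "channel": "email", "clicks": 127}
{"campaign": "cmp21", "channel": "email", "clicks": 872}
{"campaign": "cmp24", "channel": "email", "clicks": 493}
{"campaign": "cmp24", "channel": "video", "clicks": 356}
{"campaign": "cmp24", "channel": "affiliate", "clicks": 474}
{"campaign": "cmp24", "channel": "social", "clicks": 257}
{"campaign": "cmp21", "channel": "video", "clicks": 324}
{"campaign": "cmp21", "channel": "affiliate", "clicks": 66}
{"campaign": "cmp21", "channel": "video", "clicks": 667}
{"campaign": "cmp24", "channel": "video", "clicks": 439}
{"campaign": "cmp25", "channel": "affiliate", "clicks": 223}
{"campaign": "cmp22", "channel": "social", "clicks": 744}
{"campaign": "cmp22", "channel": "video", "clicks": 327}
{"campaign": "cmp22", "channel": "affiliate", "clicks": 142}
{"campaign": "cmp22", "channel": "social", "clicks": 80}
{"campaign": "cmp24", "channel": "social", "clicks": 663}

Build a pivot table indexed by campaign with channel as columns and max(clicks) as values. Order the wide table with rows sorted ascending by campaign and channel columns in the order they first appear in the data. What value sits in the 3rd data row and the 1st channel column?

With rows sorted ascending by campaign, row 3 is campaign=cmp23. channel columns in first-appearance order: email, social, affiliate, video; column 1 is email.
Long rows with campaign=cmp23, channel=email: max(511, 840, 944) = 944.

944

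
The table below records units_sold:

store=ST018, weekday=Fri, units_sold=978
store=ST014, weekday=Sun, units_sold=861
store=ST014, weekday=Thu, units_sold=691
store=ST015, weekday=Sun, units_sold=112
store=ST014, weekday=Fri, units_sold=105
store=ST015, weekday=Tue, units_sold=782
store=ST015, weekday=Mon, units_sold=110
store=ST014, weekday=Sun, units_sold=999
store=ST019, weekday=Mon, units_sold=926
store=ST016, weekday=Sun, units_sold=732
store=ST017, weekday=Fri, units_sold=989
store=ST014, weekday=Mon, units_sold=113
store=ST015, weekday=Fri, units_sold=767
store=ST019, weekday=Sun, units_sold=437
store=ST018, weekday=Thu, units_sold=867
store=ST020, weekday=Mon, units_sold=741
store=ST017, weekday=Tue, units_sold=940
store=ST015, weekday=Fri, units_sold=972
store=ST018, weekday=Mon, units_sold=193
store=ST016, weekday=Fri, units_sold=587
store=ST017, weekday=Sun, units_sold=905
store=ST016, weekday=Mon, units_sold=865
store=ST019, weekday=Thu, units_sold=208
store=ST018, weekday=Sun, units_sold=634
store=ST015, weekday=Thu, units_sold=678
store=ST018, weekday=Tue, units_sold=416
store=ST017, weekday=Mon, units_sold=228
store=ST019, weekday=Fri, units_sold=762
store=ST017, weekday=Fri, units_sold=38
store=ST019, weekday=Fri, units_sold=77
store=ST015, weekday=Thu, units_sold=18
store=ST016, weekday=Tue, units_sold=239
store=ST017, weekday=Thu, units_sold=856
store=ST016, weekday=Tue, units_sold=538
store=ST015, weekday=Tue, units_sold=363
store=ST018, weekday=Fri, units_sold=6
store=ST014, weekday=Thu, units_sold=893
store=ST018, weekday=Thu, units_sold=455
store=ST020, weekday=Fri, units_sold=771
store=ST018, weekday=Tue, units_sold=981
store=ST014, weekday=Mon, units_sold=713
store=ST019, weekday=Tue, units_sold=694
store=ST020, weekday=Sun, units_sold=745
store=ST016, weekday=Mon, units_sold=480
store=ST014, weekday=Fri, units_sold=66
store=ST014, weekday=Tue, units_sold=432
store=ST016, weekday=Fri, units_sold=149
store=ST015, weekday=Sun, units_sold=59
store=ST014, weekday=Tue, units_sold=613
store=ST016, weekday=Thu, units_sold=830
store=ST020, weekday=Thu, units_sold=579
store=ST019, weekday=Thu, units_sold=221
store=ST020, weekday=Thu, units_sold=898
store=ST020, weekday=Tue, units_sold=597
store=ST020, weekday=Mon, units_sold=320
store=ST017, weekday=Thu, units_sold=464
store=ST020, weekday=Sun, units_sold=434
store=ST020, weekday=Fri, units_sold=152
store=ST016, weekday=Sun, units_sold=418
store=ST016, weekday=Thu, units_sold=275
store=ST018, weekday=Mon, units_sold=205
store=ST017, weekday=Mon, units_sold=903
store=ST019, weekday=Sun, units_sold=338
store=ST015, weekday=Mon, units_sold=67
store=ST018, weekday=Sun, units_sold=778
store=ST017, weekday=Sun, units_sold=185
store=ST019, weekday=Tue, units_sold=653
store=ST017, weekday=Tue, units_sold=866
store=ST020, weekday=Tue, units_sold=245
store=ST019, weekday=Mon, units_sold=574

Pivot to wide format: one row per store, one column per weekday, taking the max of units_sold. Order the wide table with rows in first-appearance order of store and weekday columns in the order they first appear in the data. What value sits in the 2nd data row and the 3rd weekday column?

With rows in first-appearance order of store, row 2 is store=ST014. weekday columns in first-appearance order: Fri, Sun, Thu, Tue, Mon; column 3 is Thu.
Long rows with store=ST014, weekday=Thu: max(691, 893) = 893.

893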